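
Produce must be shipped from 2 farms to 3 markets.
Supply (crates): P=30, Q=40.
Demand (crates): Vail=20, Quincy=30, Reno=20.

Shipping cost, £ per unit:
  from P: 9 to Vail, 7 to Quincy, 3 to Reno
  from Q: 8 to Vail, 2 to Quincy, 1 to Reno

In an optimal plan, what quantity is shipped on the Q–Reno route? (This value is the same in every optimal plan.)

10

Optimal shipments:
  P–Vail: 20 × £9 = £180
  P–Reno: 10 × £3 = £30
  Q–Quincy: 30 × £2 = £60
  Q–Reno: 10 × £1 = £10
Total cost = £280.
So Q→Reno carries 10 crates.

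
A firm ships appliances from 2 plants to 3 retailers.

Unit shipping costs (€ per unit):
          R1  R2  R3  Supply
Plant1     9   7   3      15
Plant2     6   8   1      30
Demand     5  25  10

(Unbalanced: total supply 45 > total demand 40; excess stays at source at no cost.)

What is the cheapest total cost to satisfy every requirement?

225

A cheapest plan:
  Plant1->R2: 15 units
  Plant2->R1: 5 units
  Plant2->R2: 10 units
  Plant2->R3: 10 units
Total cost = €225.
(Supply check: Plant1 ships 15; Plant2 ships 25.)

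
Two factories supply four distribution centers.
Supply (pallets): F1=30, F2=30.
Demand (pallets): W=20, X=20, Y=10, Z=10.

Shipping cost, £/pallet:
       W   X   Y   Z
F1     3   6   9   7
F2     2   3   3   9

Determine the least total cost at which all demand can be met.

220

A cheapest plan:
  F1–W: 20 pallets
  F1–Z: 10 pallets
  F2–X: 20 pallets
  F2–Y: 10 pallets
Total cost = £220.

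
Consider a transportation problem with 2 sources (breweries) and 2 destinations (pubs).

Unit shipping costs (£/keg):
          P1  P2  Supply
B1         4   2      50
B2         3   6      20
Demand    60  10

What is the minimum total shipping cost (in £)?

Optimal allocation:
  B1–P1: 40 × £4 = £160
  B1–P2: 10 × £2 = £20
  B2–P1: 20 × £3 = £60
Total = 160 + 20 + 60 = £240.
(Supply check: B1 ships 50; B2 ships 20.)

240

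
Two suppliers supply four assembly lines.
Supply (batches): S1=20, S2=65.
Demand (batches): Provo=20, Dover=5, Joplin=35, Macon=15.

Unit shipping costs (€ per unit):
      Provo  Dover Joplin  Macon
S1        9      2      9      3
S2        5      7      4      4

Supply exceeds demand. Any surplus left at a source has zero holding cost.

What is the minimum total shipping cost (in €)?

295

A cheapest plan:
  S1→Dover: 5 batches
  S1→Macon: 15 batches
  S2→Provo: 20 batches
  S2→Joplin: 35 batches
Total cost = €295.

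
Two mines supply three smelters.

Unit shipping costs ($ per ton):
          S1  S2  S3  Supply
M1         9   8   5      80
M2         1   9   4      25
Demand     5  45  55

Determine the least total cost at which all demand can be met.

One minimum-cost allocation:
  M1 to S2: 45 × $8 = $360
  M1 to S3: 35 × $5 = $175
  M2 to S1: 5 × $1 = $5
  M2 to S3: 20 × $4 = $80
Total = 360 + 175 + 5 + 80 = $620.
(Supply check: M1 ships 80; M2 ships 25.)

620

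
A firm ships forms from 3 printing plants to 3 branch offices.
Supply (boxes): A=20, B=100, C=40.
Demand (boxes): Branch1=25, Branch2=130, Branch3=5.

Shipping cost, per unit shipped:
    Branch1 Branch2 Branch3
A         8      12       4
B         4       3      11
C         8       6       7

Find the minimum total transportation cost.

One minimum-cost allocation:
  A to Branch1: 15 × 8 = 120
  A to Branch3: 5 × 4 = 20
  B to Branch1: 10 × 4 = 40
  B to Branch2: 90 × 3 = 270
  C to Branch2: 40 × 6 = 240
Total = 120 + 20 + 40 + 270 + 240 = 690.

690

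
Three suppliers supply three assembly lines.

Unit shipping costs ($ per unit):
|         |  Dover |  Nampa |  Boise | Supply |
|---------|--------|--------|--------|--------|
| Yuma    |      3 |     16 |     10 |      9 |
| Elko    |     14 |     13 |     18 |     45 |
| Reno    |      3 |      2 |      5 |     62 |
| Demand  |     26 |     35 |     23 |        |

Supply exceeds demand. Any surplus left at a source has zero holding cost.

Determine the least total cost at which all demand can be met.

406

A cheapest plan:
  Yuma to Dover: 9 × $3 = $27
  Elko to Dover: 13 × $14 = $182
  Reno to Dover: 4 × $3 = $12
  Reno to Nampa: 35 × $2 = $70
  Reno to Boise: 23 × $5 = $115
Total = 27 + 182 + 12 + 70 + 115 = $406.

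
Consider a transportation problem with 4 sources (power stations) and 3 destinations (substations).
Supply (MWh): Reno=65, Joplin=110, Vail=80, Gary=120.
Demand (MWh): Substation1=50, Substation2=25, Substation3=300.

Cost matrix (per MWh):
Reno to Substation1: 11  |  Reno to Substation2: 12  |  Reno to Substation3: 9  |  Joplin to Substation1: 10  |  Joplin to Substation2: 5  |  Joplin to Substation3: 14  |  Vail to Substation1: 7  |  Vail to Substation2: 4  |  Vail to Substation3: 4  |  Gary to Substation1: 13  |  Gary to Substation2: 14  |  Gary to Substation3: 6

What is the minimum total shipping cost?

2740

An optimal shipping plan:
  Reno→Substation3: 65 × 9 = 585
  Joplin→Substation1: 50 × 10 = 500
  Joplin→Substation2: 25 × 5 = 125
  Joplin→Substation3: 35 × 14 = 490
  Vail→Substation3: 80 × 4 = 320
  Gary→Substation3: 120 × 6 = 720
Total = 585 + 500 + 125 + 490 + 320 + 720 = 2740.
(Supply check: Reno ships 65; Joplin ships 110; Vail ships 80; Gary ships 120.)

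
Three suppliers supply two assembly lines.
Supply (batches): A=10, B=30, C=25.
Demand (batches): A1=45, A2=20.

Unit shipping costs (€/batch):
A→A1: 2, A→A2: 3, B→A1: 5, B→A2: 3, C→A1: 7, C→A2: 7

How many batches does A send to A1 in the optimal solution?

10

Optimal shipments:
  A→A1: 10 × €2 = €20
  B→A1: 10 × €5 = €50
  B→A2: 20 × €3 = €60
  C→A1: 25 × €7 = €175
Total cost = €305.
So A→A1 carries 10 batches.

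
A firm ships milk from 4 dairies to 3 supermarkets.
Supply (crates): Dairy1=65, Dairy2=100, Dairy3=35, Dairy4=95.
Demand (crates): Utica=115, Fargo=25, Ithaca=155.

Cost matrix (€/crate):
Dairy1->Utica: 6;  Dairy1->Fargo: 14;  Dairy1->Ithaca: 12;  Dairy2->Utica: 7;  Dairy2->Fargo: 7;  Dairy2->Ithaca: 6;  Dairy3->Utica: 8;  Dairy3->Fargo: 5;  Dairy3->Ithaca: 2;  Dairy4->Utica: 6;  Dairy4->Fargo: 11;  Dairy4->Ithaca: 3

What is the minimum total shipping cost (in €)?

An optimal shipping plan:
  Dairy1–Utica: 65 × €6 = €390
  Dairy2–Utica: 50 × €7 = €350
  Dairy2–Fargo: 25 × €7 = €175
  Dairy2–Ithaca: 25 × €6 = €150
  Dairy3–Ithaca: 35 × €2 = €70
  Dairy4–Ithaca: 95 × €3 = €285
Total = 390 + 350 + 175 + 150 + 70 + 285 = €1420.

1420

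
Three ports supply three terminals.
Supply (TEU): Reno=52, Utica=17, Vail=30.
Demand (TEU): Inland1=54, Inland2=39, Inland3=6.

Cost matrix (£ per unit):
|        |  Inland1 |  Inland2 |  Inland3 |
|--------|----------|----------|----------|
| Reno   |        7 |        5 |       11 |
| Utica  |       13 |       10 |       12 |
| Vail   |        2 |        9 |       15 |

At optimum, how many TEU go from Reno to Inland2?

Optimal shipments:
  Reno–Inland1: 24 TEU
  Reno–Inland2: 28 TEU
  Utica–Inland2: 11 TEU
  Utica–Inland3: 6 TEU
  Vail–Inland1: 30 TEU
Total cost = £550.
So Reno→Inland2 carries 28 TEU.

28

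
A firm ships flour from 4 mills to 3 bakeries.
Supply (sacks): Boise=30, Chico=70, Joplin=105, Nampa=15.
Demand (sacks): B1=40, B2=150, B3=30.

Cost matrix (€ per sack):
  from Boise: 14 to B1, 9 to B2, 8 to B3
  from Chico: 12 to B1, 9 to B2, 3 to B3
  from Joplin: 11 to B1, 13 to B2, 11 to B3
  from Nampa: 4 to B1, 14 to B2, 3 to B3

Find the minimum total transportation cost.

A cheapest plan:
  Boise->B2: 30 × €9 = €270
  Chico->B2: 40 × €9 = €360
  Chico->B3: 30 × €3 = €90
  Joplin->B1: 25 × €11 = €275
  Joplin->B2: 80 × €13 = €1040
  Nampa->B1: 15 × €4 = €60
Total = 270 + 360 + 90 + 275 + 1040 + 60 = €2095.

2095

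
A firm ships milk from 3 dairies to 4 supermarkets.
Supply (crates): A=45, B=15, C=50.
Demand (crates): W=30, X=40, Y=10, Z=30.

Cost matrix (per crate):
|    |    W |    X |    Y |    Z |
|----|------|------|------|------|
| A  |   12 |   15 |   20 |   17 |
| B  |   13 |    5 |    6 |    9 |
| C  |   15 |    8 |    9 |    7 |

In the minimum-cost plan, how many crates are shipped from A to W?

30

The minimum-cost plan:
  A–W: 30 × 12 = 360
  A–X: 15 × 15 = 225
  B–X: 15 × 5 = 75
  C–X: 10 × 8 = 80
  C–Y: 10 × 9 = 90
  C–Z: 30 × 7 = 210
Total cost = 1040.
So A→W carries 30 crates.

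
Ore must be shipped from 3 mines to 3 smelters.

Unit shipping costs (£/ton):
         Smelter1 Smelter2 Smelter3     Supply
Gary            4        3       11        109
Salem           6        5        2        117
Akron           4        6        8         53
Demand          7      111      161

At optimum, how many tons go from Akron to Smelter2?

2

The minimum-cost plan:
  Gary to Smelter2: 109 × £3 = £327
  Salem to Smelter3: 117 × £2 = £234
  Akron to Smelter1: 7 × £4 = £28
  Akron to Smelter2: 2 × £6 = £12
  Akron to Smelter3: 44 × £8 = £352
Total cost = £953.
So Akron→Smelter2 carries 2 tons.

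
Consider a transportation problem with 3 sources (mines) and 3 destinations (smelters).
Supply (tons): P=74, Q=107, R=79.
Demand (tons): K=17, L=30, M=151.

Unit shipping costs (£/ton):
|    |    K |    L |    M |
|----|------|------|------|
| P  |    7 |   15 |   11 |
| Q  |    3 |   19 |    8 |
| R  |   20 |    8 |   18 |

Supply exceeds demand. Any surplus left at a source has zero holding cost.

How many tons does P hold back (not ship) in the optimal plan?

Minimum-cost shipments:
  P–M: 61 × £11 = £671
  Q–K: 17 × £3 = £51
  Q–M: 90 × £8 = £720
  R–L: 30 × £8 = £240
Total cost = £1682.
P ships 61 of its 74, leaving 13.

13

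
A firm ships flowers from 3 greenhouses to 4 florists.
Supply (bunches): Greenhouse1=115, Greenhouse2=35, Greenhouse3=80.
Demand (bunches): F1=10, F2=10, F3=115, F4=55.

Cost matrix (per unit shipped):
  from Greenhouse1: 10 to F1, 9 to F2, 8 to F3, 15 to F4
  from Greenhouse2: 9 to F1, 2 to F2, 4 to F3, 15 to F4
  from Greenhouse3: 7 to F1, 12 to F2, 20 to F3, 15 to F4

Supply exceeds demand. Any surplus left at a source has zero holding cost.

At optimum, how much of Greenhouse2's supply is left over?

Minimum-cost shipments:
  Greenhouse1→F3: 90 × 8 = 720
  Greenhouse2→F2: 10 × 2 = 20
  Greenhouse2→F3: 25 × 4 = 100
  Greenhouse3→F1: 10 × 7 = 70
  Greenhouse3→F4: 55 × 15 = 825
Total cost = 1735.
Greenhouse2 ships 35 of its 35, leaving 0.

0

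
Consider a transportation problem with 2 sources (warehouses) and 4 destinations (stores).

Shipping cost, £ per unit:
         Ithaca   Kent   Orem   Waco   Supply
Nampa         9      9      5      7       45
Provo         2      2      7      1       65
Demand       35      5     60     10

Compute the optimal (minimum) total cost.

420

Optimal allocation:
  Nampa->Orem: 45 × £5 = £225
  Provo->Ithaca: 35 × £2 = £70
  Provo->Kent: 5 × £2 = £10
  Provo->Orem: 15 × £7 = £105
  Provo->Waco: 10 × £1 = £10
Total = 225 + 70 + 10 + 105 + 10 = £420.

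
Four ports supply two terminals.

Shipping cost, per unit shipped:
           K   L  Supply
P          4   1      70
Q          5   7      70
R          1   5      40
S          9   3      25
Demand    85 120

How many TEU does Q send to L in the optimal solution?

Solving gives:
  P–L: 70 TEU
  Q–K: 45 TEU
  Q–L: 25 TEU
  R–K: 40 TEU
  S–L: 25 TEU
Total cost = 585.
So Q→L carries 25 TEU.

25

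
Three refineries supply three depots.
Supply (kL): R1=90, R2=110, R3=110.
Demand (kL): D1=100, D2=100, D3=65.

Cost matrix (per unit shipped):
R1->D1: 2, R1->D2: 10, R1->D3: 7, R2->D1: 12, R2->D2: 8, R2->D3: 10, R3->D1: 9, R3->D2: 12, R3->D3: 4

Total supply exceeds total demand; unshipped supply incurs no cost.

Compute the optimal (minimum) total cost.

1330

Optimal allocation:
  R1->D1: 90 × 2 = 180
  R2->D2: 100 × 8 = 800
  R3->D1: 10 × 9 = 90
  R3->D3: 65 × 4 = 260
Total = 180 + 800 + 90 + 260 = 1330.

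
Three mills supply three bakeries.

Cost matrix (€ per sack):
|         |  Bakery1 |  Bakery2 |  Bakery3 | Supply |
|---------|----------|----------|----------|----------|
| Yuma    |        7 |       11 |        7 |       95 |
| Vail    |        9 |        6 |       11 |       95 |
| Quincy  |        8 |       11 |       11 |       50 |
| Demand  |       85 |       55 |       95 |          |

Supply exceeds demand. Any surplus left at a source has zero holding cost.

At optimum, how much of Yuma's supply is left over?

Minimum-cost shipments:
  Yuma->Bakery3: 95 × €7 = €665
  Vail->Bakery1: 35 × €9 = €315
  Vail->Bakery2: 55 × €6 = €330
  Quincy->Bakery1: 50 × €8 = €400
Total cost = €1710.
Yuma ships 95 of its 95, leaving 0.

0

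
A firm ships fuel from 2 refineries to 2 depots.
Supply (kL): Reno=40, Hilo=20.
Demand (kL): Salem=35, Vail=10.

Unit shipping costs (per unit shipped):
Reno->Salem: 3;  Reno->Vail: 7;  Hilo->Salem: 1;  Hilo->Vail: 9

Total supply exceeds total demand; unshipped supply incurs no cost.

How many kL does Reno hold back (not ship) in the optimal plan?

Minimum-cost shipments:
  Reno–Salem: 15 kL
  Reno–Vail: 10 kL
  Hilo–Salem: 20 kL
Total cost = 135.
Reno ships 25 of its 40, leaving 15.

15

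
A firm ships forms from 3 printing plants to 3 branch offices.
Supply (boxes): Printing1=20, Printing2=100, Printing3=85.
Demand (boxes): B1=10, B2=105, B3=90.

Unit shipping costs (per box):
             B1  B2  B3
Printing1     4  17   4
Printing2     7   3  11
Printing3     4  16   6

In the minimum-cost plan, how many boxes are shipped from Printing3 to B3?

70

Optimal shipments:
  Printing1 to B3: 20 boxes
  Printing2 to B2: 100 boxes
  Printing3 to B1: 10 boxes
  Printing3 to B2: 5 boxes
  Printing3 to B3: 70 boxes
Total cost = 920.
So Printing3→B3 carries 70 boxes.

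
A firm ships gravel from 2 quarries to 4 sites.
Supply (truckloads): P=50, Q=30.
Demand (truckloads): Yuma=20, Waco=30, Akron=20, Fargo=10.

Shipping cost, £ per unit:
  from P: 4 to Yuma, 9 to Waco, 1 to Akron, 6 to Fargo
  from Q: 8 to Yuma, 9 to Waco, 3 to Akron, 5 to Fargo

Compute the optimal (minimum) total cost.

An optimal shipping plan:
  P→Yuma: 20 × £4 = £80
  P→Waco: 10 × £9 = £90
  P→Akron: 20 × £1 = £20
  Q→Waco: 20 × £9 = £180
  Q→Fargo: 10 × £5 = £50
Total = 80 + 90 + 20 + 180 + 50 = £420.

420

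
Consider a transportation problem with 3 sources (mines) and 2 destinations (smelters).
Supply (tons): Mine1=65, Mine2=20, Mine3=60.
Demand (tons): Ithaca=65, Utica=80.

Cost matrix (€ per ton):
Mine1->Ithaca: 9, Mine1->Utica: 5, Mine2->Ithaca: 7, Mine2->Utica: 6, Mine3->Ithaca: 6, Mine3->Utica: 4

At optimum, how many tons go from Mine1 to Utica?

Optimal shipments:
  Mine1–Utica: 65 × €5 = €325
  Mine2–Ithaca: 20 × €7 = €140
  Mine3–Ithaca: 45 × €6 = €270
  Mine3–Utica: 15 × €4 = €60
Total cost = €795.
So Mine1→Utica carries 65 tons.

65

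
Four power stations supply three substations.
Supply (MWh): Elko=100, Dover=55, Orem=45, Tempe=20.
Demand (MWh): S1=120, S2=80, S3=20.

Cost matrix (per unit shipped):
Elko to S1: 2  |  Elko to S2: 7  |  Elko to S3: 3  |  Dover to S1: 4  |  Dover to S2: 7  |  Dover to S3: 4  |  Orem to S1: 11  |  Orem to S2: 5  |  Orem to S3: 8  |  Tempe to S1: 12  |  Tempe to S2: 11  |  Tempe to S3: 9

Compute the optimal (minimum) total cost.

910

A cheapest plan:
  Elko->S1: 100 MWh
  Dover->S1: 20 MWh
  Dover->S2: 15 MWh
  Dover->S3: 20 MWh
  Orem->S2: 45 MWh
  Tempe->S2: 20 MWh
Total cost = 910.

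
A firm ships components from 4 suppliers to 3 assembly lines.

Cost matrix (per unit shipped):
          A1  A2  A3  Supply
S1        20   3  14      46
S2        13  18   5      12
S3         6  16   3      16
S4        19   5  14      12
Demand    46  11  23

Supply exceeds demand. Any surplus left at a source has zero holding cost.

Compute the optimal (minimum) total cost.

Optimal allocation:
  S1–A1: 18 batches
  S1–A2: 11 batches
  S1–A3: 11 batches
  S2–A3: 12 batches
  S3–A1: 16 batches
  S4–A1: 12 batches
Total cost = 931.

931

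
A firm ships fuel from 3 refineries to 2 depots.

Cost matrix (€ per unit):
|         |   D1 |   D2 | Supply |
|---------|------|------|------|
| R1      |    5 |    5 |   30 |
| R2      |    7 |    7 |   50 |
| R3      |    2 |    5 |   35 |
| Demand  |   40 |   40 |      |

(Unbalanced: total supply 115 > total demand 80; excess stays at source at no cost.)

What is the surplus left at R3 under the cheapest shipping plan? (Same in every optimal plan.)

0

Minimum-cost shipments:
  R1→D2: 30 × €5 = €150
  R2→D1: 5 × €7 = €35
  R2→D2: 10 × €7 = €70
  R3→D1: 35 × €2 = €70
Total cost = €325.
R3 ships 35 of its 35, leaving 0.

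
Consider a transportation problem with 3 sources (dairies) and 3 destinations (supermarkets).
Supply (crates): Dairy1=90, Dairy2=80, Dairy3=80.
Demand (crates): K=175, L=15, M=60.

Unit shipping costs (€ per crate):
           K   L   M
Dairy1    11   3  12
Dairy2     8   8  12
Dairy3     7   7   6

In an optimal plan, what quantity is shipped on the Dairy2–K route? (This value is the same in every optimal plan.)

Optimal shipments:
  Dairy1→K: 75 × €11 = €825
  Dairy1→L: 15 × €3 = €45
  Dairy2→K: 80 × €8 = €640
  Dairy3→K: 20 × €7 = €140
  Dairy3→M: 60 × €6 = €360
Total cost = €2010.
So Dairy2→K carries 80 crates.

80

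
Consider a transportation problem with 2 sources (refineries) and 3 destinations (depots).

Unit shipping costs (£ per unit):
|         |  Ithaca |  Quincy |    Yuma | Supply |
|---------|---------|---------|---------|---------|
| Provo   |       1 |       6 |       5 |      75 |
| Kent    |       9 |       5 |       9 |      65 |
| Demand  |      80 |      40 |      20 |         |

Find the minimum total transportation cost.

500

A cheapest plan:
  Provo->Ithaca: 75 kL
  Kent->Ithaca: 5 kL
  Kent->Quincy: 40 kL
  Kent->Yuma: 20 kL
Total cost = £500.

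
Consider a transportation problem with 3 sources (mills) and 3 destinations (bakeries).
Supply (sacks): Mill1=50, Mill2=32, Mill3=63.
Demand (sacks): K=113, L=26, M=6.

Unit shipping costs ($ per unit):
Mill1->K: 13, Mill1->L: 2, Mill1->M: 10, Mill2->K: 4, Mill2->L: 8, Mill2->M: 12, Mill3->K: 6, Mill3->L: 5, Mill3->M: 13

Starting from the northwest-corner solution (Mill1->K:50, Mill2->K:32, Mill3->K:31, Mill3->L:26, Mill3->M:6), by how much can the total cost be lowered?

320

Current plan cost = 50·13 + 32·4 + 31·6 + 26·5 + 6·13 = $1172.
Optimal plan:
  Mill1–K: 18 × $13 = $234
  Mill1–L: 26 × $2 = $52
  Mill1–M: 6 × $10 = $60
  Mill2–K: 32 × $4 = $128
  Mill3–K: 63 × $6 = $378
Optimal cost = $852.
Saving = 1172 − 852 = $320.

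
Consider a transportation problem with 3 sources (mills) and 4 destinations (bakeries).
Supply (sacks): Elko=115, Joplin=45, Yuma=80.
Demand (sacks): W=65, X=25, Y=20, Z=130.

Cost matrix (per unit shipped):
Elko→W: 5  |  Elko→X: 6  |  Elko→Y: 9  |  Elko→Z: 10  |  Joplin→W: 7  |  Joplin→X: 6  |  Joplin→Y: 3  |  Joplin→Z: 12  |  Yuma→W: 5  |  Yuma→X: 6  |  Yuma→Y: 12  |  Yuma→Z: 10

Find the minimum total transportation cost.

An optimal shipping plan:
  Elko–Z: 115 × 10 = 1150
  Joplin–X: 25 × 6 = 150
  Joplin–Y: 20 × 3 = 60
  Yuma–W: 65 × 5 = 325
  Yuma–Z: 15 × 10 = 150
Total = 1150 + 150 + 60 + 325 + 150 = 1835.

1835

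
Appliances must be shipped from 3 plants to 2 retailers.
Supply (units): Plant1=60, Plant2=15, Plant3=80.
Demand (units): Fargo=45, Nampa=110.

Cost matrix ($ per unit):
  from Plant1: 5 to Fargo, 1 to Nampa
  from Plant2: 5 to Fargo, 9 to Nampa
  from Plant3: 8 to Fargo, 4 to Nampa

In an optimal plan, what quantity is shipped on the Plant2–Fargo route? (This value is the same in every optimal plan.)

Optimal shipments:
  Plant1–Fargo: 30 × $5 = $150
  Plant1–Nampa: 30 × $1 = $30
  Plant2–Fargo: 15 × $5 = $75
  Plant3–Nampa: 80 × $4 = $320
Total cost = $575.
So Plant2→Fargo carries 15 units.

15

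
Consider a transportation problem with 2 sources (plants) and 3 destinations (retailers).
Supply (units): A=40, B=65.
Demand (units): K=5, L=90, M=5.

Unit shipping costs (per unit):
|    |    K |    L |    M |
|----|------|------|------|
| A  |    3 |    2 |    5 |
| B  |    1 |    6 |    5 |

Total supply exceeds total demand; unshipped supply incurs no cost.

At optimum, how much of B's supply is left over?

5

An optimal plan:
  A to L: 40 × 2 = 80
  B to K: 5 × 1 = 5
  B to L: 50 × 6 = 300
  B to M: 5 × 5 = 25
Total cost = 410.
B ships 60 of its 65, leaving 5.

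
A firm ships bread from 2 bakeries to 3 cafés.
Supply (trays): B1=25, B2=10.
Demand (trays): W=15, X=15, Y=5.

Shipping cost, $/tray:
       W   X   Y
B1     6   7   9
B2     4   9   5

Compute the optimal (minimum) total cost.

One minimum-cost allocation:
  B1–W: 10 trays
  B1–X: 15 trays
  B2–W: 5 trays
  B2–Y: 5 trays
Total cost = $210.
(Supply check: B1 ships 25; B2 ships 10.)

210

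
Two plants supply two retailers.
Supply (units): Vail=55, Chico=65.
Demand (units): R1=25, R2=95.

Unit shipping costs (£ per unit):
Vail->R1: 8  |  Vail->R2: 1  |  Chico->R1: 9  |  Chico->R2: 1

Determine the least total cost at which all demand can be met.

295

One minimum-cost allocation:
  Vail to R1: 25 × £8 = £200
  Vail to R2: 30 × £1 = £30
  Chico to R2: 65 × £1 = £65
Total = 200 + 30 + 65 = £295.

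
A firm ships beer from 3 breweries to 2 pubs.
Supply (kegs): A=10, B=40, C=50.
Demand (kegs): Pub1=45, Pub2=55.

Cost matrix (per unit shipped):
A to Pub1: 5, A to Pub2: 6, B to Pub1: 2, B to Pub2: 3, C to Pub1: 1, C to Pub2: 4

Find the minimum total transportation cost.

An optimal shipping plan:
  A to Pub2: 10 kegs
  B to Pub2: 40 kegs
  C to Pub1: 45 kegs
  C to Pub2: 5 kegs
Total cost = 245.
(Supply check: A ships 10; B ships 40; C ships 50.)

245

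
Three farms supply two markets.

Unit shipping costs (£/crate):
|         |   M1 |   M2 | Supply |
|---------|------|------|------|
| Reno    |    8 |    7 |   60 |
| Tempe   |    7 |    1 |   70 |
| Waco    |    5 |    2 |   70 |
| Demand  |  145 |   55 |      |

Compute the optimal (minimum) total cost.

A cheapest plan:
  Reno->M1: 60 × £8 = £480
  Tempe->M1: 15 × £7 = £105
  Tempe->M2: 55 × £1 = £55
  Waco->M1: 70 × £5 = £350
Total = 480 + 105 + 55 + 350 = £990.
(Supply check: Reno ships 60; Tempe ships 70; Waco ships 70.)

990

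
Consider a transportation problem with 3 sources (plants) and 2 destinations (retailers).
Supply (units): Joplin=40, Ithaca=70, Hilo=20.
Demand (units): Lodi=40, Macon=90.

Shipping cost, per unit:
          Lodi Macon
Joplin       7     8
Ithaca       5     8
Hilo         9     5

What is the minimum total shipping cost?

A cheapest plan:
  Joplin–Macon: 40 × 8 = 320
  Ithaca–Lodi: 40 × 5 = 200
  Ithaca–Macon: 30 × 8 = 240
  Hilo–Macon: 20 × 5 = 100
Total = 320 + 200 + 240 + 100 = 860.

860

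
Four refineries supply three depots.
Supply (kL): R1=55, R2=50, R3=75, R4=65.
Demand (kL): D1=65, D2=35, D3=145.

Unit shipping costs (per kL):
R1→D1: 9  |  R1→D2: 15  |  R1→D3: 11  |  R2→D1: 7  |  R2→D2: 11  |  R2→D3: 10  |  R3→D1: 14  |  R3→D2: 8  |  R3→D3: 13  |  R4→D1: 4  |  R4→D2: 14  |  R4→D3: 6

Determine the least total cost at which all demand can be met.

An optimal shipping plan:
  R1 to D3: 55 × 11 = 605
  R2 to D1: 50 × 7 = 350
  R3 to D2: 35 × 8 = 280
  R3 to D3: 40 × 13 = 520
  R4 to D1: 15 × 4 = 60
  R4 to D3: 50 × 6 = 300
Total = 605 + 350 + 280 + 520 + 60 + 300 = 2115.
(Supply check: R1 ships 55; R2 ships 50; R3 ships 75; R4 ships 65.)

2115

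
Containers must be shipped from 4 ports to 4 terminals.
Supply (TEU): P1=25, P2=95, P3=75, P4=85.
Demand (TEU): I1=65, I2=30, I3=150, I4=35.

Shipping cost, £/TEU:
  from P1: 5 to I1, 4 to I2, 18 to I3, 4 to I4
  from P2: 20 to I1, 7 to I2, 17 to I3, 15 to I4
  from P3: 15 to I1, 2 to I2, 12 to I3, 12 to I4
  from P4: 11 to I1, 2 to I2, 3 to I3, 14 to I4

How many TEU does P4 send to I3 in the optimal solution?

85

The minimum-cost plan:
  P1→I1: 25 × £5 = £125
  P2→I1: 30 × £20 = £600
  P2→I2: 30 × £7 = £210
  P2→I4: 35 × £15 = £525
  P3→I1: 10 × £15 = £150
  P3→I3: 65 × £12 = £780
  P4→I3: 85 × £3 = £255
Total cost = £2645.
So P4→I3 carries 85 TEU.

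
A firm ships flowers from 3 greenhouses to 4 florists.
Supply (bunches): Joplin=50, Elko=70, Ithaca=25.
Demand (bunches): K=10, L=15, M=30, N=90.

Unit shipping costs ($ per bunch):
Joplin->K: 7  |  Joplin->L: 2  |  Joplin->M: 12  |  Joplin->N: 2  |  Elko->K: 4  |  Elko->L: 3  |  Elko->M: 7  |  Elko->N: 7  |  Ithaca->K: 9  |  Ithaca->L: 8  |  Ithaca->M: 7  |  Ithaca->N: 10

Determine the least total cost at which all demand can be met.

675

An optimal shipping plan:
  Joplin→N: 50 × $2 = $100
  Elko→K: 10 × $4 = $40
  Elko→L: 15 × $3 = $45
  Elko→M: 5 × $7 = $35
  Elko→N: 40 × $7 = $280
  Ithaca→M: 25 × $7 = $175
Total = 100 + 40 + 45 + 35 + 280 + 175 = $675.
(Supply check: Joplin ships 50; Elko ships 70; Ithaca ships 25.)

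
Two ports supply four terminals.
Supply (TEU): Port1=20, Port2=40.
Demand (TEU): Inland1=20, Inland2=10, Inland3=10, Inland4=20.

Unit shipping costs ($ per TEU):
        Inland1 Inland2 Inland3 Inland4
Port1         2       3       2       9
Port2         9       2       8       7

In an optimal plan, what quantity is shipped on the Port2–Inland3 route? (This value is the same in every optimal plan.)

Solving gives:
  Port1→Inland1: 20 TEU
  Port2→Inland2: 10 TEU
  Port2→Inland3: 10 TEU
  Port2→Inland4: 20 TEU
Total cost = $280.
So Port2→Inland3 carries 10 TEU.

10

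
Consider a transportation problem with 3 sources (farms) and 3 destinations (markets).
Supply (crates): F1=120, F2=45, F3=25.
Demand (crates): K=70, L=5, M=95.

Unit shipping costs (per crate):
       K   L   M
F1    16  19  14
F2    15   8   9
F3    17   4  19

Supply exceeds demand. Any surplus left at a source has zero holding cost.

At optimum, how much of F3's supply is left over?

20

Minimum-cost shipments:
  F1→K: 70 × 16 = 1120
  F1→M: 50 × 14 = 700
  F2→M: 45 × 9 = 405
  F3→L: 5 × 4 = 20
Total cost = 2245.
F3 ships 5 of its 25, leaving 20.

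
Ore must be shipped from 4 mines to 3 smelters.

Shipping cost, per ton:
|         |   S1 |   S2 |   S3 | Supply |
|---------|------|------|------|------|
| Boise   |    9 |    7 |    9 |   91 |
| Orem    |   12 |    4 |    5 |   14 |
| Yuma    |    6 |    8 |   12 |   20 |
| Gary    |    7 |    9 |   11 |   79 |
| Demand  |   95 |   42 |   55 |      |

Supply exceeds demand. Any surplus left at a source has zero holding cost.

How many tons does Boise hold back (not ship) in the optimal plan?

8

Minimum-cost shipments:
  Boise→S2: 42 × 7 = 294
  Boise→S3: 41 × 9 = 369
  Orem→S3: 14 × 5 = 70
  Yuma→S1: 20 × 6 = 120
  Gary→S1: 75 × 7 = 525
Total cost = 1378.
Boise ships 83 of its 91, leaving 8.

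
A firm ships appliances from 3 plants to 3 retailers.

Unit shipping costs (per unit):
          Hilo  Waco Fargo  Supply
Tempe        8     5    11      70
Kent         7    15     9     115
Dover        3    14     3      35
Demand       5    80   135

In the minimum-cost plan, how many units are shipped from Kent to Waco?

10

Solving gives:
  Tempe→Waco: 70 × 5 = 350
  Kent→Hilo: 5 × 7 = 35
  Kent→Waco: 10 × 15 = 150
  Kent→Fargo: 100 × 9 = 900
  Dover→Fargo: 35 × 3 = 105
Total cost = 1540.
So Kent→Waco carries 10 units.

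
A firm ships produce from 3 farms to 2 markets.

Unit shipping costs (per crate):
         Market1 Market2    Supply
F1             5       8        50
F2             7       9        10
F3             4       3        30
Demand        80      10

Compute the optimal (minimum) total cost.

430

Optimal allocation:
  F1–Market1: 50 × 5 = 250
  F2–Market1: 10 × 7 = 70
  F3–Market1: 20 × 4 = 80
  F3–Market2: 10 × 3 = 30
Total = 250 + 70 + 80 + 30 = 430.
(Supply check: F1 ships 50; F2 ships 10; F3 ships 30.)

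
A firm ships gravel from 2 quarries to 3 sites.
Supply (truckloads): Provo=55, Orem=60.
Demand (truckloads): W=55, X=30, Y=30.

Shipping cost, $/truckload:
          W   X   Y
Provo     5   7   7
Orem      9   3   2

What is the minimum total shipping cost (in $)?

425

Optimal allocation:
  Provo->W: 55 × $5 = $275
  Orem->X: 30 × $3 = $90
  Orem->Y: 30 × $2 = $60
Total = 275 + 90 + 60 = $425.
(Supply check: Provo ships 55; Orem ships 60.)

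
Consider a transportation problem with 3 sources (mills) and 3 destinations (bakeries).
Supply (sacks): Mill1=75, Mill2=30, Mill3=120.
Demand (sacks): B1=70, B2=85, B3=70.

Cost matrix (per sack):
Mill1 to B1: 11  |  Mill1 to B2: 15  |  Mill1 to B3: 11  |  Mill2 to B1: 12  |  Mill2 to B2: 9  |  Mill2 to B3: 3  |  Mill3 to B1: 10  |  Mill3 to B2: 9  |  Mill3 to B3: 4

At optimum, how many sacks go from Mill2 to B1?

0

Solving gives:
  Mill1–B1: 70 sacks
  Mill1–B2: 5 sacks
  Mill2–B3: 30 sacks
  Mill3–B2: 80 sacks
  Mill3–B3: 40 sacks
Total cost = 1815.
The route Mill2→B1 is not used.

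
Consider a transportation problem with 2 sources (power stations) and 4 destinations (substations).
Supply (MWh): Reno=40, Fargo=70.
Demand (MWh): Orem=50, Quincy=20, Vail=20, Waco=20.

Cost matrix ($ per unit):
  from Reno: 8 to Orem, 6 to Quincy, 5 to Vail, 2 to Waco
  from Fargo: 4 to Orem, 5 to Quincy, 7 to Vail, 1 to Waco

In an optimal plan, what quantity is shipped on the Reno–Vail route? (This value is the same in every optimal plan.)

20

Solving gives:
  Reno->Quincy: 20 × $6 = $120
  Reno->Vail: 20 × $5 = $100
  Fargo->Orem: 50 × $4 = $200
  Fargo->Waco: 20 × $1 = $20
Total cost = $440.
So Reno→Vail carries 20 MWh.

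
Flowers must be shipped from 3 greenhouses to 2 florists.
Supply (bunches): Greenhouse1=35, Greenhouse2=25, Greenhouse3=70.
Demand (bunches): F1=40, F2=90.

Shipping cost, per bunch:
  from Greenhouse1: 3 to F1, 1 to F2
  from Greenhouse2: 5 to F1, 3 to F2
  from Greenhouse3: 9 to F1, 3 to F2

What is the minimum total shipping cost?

One minimum-cost allocation:
  Greenhouse1 to F1: 35 × 3 = 105
  Greenhouse2 to F1: 5 × 5 = 25
  Greenhouse2 to F2: 20 × 3 = 60
  Greenhouse3 to F2: 70 × 3 = 210
Total = 105 + 25 + 60 + 210 = 400.

400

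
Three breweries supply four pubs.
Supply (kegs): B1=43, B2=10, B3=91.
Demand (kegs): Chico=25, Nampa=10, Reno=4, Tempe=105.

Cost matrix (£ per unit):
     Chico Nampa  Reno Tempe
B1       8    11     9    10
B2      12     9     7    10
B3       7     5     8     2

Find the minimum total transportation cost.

648

One minimum-cost allocation:
  B1 to Chico: 25 kegs
  B1 to Nampa: 4 kegs
  B1 to Tempe: 14 kegs
  B2 to Nampa: 6 kegs
  B2 to Reno: 4 kegs
  B3 to Tempe: 91 kegs
Total cost = £648.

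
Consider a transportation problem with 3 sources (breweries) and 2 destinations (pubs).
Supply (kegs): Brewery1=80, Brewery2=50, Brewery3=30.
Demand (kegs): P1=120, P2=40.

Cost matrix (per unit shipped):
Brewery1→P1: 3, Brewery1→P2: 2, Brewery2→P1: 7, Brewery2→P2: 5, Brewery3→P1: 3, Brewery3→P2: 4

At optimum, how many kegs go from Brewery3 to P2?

0

Solving gives:
  Brewery1 to P1: 80 × 3 = 240
  Brewery2 to P1: 10 × 7 = 70
  Brewery2 to P2: 40 × 5 = 200
  Brewery3 to P1: 30 × 3 = 90
Total cost = 600.
The route Brewery3→P2 is not used.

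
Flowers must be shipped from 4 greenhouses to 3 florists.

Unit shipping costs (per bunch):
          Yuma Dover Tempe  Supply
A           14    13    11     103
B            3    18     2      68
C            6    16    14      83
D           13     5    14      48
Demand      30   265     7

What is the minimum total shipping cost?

3569

An optimal shipping plan:
  A→Dover: 103 × 13 = 1339
  B→Yuma: 30 × 3 = 90
  B→Dover: 31 × 18 = 558
  B→Tempe: 7 × 2 = 14
  C→Dover: 83 × 16 = 1328
  D→Dover: 48 × 5 = 240
Total = 1339 + 90 + 558 + 14 + 1328 + 240 = 3569.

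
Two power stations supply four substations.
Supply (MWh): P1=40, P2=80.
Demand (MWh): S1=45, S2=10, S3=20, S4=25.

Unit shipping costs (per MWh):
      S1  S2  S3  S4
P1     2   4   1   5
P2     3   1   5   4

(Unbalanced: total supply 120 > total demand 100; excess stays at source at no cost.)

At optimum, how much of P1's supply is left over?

An optimal plan:
  P1→S1: 20 × 2 = 40
  P1→S3: 20 × 1 = 20
  P2→S1: 25 × 3 = 75
  P2→S2: 10 × 1 = 10
  P2→S4: 25 × 4 = 100
Total cost = 245.
P1 ships 40 of its 40, leaving 0.

0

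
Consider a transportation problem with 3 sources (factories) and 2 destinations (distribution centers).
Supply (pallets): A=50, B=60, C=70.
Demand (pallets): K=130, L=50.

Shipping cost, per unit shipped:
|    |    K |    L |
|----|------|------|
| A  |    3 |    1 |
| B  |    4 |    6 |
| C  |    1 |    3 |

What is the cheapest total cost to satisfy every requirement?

Optimal allocation:
  A–L: 50 × 1 = 50
  B–K: 60 × 4 = 240
  C–K: 70 × 1 = 70
Total = 50 + 240 + 70 = 360.

360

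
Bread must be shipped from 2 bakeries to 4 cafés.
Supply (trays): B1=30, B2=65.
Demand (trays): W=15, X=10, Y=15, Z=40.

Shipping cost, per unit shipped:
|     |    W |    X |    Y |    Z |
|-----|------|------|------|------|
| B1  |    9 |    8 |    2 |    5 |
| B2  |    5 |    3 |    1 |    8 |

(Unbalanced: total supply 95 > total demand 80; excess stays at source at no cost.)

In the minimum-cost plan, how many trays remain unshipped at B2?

An optimal plan:
  B1->Z: 30 × 5 = 150
  B2->W: 15 × 5 = 75
  B2->X: 10 × 3 = 30
  B2->Y: 15 × 1 = 15
  B2->Z: 10 × 8 = 80
Total cost = 350.
B2 ships 50 of its 65, leaving 15.

15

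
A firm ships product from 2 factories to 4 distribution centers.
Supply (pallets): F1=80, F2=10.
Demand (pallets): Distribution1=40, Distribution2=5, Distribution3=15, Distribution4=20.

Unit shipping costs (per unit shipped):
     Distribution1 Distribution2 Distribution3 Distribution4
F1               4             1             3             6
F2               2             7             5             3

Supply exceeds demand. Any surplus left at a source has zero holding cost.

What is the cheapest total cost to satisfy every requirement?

An optimal shipping plan:
  F1->Distribution1: 40 × 4 = 160
  F1->Distribution2: 5 × 1 = 5
  F1->Distribution3: 15 × 3 = 45
  F1->Distribution4: 10 × 6 = 60
  F2->Distribution4: 10 × 3 = 30
Total = 160 + 5 + 45 + 60 + 30 = 300.

300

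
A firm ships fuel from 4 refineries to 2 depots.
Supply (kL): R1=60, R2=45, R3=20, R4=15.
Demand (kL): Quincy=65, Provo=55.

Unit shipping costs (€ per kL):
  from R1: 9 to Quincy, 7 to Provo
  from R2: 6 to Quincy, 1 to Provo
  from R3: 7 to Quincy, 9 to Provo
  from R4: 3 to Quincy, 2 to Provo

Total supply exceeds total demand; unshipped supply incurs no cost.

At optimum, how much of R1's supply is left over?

Minimum-cost shipments:
  R1–Quincy: 30 × €9 = €270
  R1–Provo: 10 × €7 = €70
  R2–Provo: 45 × €1 = €45
  R3–Quincy: 20 × €7 = €140
  R4–Quincy: 15 × €3 = €45
Total cost = €570.
R1 ships 40 of its 60, leaving 20.

20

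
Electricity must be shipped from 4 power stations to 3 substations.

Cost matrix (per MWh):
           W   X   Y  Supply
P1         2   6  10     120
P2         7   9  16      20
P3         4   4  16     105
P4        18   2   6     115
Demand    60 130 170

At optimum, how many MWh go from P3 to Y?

The minimum-cost plan:
  P1 to W: 60 × 2 = 120
  P1 to X: 5 × 6 = 30
  P1 to Y: 55 × 10 = 550
  P2 to X: 20 × 9 = 180
  P3 to X: 105 × 4 = 420
  P4 to Y: 115 × 6 = 690
Total cost = 1990.
The route P3→Y is not used.

0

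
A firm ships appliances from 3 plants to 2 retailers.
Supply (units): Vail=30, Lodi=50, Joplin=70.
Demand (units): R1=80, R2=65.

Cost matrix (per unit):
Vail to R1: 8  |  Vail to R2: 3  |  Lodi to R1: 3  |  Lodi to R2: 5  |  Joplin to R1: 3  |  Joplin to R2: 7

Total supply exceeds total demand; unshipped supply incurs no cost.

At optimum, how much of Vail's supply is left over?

0

An optimal plan:
  Vail->R2: 30 × 3 = 90
  Lodi->R1: 10 × 3 = 30
  Lodi->R2: 35 × 5 = 175
  Joplin->R1: 70 × 3 = 210
Total cost = 505.
Vail ships 30 of its 30, leaving 0.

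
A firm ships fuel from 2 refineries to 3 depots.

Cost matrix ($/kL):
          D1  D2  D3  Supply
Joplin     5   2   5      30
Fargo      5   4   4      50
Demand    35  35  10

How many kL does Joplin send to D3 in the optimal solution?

0

The minimum-cost plan:
  Joplin->D2: 30 × $2 = $60
  Fargo->D1: 35 × $5 = $175
  Fargo->D2: 5 × $4 = $20
  Fargo->D3: 10 × $4 = $40
Total cost = $295.
The route Joplin→D3 is not used.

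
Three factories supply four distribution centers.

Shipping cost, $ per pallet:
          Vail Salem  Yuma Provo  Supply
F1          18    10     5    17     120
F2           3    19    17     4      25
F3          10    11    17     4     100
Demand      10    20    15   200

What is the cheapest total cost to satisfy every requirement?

One minimum-cost allocation:
  F1->Salem: 20 × $10 = $200
  F1->Yuma: 15 × $5 = $75
  F1->Provo: 85 × $17 = $1445
  F2->Vail: 10 × $3 = $30
  F2->Provo: 15 × $4 = $60
  F3->Provo: 100 × $4 = $400
Total = 200 + 75 + 1445 + 30 + 60 + 400 = $2210.
(Supply check: F1 ships 120; F2 ships 25; F3 ships 100.)

2210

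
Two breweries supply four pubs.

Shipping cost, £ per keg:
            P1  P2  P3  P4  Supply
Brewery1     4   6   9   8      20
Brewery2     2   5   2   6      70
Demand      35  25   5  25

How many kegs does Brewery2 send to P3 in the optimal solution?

Optimal shipments:
  Brewery1 to P2: 20 kegs
  Brewery2 to P1: 35 kegs
  Brewery2 to P2: 5 kegs
  Brewery2 to P3: 5 kegs
  Brewery2 to P4: 25 kegs
Total cost = £375.
So Brewery2→P3 carries 5 kegs.

5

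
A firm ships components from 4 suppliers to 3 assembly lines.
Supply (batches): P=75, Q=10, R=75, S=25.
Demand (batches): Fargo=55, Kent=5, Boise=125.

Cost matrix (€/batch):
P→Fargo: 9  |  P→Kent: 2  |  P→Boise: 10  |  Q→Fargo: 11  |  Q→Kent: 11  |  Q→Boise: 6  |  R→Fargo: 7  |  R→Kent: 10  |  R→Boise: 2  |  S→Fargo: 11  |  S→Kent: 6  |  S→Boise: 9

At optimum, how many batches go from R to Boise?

Optimal shipments:
  P->Fargo: 55 × €9 = €495
  P->Kent: 5 × €2 = €10
  P->Boise: 15 × €10 = €150
  Q->Boise: 10 × €6 = €60
  R->Boise: 75 × €2 = €150
  S->Boise: 25 × €9 = €225
Total cost = €1090.
So R→Boise carries 75 batches.

75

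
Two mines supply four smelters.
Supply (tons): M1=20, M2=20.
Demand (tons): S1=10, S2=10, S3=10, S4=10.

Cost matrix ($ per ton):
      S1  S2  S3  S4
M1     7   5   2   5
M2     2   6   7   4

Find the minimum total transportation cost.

130

An optimal shipping plan:
  M1–S2: 10 × $5 = $50
  M1–S3: 10 × $2 = $20
  M2–S1: 10 × $2 = $20
  M2–S4: 10 × $4 = $40
Total = 50 + 20 + 20 + 40 = $130.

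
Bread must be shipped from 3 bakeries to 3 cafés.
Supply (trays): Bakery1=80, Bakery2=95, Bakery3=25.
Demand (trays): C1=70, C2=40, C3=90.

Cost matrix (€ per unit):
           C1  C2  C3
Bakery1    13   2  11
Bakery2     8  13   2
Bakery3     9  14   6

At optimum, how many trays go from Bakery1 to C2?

Solving gives:
  Bakery1–C1: 40 × €13 = €520
  Bakery1–C2: 40 × €2 = €80
  Bakery2–C1: 5 × €8 = €40
  Bakery2–C3: 90 × €2 = €180
  Bakery3–C1: 25 × €9 = €225
Total cost = €1045.
So Bakery1→C2 carries 40 trays.

40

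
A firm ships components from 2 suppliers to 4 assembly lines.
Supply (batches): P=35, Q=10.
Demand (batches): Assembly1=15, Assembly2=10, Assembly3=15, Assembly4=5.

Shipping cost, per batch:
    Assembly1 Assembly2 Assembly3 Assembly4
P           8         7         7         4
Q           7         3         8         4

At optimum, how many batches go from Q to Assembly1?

Optimal shipments:
  P to Assembly1: 15 batches
  P to Assembly3: 15 batches
  P to Assembly4: 5 batches
  Q to Assembly2: 10 batches
Total cost = 275.
The route Q→Assembly1 is not used.

0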